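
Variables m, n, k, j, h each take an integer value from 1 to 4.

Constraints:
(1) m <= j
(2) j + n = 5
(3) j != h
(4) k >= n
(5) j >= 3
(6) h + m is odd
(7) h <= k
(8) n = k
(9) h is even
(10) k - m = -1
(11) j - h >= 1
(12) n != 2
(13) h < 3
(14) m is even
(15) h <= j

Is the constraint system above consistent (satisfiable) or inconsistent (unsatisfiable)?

Constraint 9 makes h even and constraint 14 makes m even, so h + m must be even. Constraint 6 says h + m is odd — contradiction.

Unsatisfiable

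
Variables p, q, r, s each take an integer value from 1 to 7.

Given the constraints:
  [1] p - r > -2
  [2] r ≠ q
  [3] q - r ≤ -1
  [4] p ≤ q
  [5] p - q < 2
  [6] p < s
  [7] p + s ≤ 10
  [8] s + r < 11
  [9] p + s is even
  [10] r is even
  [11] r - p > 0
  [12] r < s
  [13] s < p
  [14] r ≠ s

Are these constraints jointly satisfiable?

Constraints 3, 4, 12, and 13 give r < s, s < p, p ≤ q, q < r. Chaining: r < s < p ≤ q < r, which forces r < r — impossible.

Unsatisfiable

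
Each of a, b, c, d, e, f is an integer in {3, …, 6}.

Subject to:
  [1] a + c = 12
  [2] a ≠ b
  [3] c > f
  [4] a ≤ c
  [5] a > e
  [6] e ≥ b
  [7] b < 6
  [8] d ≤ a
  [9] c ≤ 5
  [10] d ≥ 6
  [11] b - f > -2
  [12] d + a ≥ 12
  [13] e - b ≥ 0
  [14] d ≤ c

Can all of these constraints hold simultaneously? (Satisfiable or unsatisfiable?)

From constraints 8 and 10: a ≥ d and d ≥ 6, so a ≥ 6. From constraints 4 and 9: a ≤ c and c ≤ 5, so a ≤ 5. But 5 < 6, so no value of a works.

Unsatisfiable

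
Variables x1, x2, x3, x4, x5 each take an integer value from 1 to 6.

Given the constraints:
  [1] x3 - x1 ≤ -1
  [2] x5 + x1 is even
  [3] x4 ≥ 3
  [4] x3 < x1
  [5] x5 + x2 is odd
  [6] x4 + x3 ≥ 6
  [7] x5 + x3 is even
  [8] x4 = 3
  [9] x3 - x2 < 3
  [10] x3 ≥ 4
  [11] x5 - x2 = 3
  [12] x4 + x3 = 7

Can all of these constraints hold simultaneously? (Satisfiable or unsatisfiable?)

Try x1 = 6, x2 = 3, x3 = 4, x4 = 3, x5 = 6.
Check constraint 1: x3 - x1 = -2; constraint 6: x4 + x3 = 7. The remaining constraints are straightforward to verify.

Satisfiable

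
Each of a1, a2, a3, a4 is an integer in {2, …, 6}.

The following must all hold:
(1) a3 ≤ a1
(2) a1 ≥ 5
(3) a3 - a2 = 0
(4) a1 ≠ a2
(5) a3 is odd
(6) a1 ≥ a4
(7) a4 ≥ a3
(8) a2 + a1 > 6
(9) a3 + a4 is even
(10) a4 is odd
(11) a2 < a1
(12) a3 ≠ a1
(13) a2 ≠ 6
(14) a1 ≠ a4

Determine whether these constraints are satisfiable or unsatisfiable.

One satisfying assignment is a1 = 6, a2 = 3, a3 = 3, a4 = 3.
For the less obvious constraints — constraint 3: a3 - a2 = 0; constraint 5: a3 = 3 is odd; constraint 8: a2 + a1 = 9 — and the others hold by inspection.

Satisfiable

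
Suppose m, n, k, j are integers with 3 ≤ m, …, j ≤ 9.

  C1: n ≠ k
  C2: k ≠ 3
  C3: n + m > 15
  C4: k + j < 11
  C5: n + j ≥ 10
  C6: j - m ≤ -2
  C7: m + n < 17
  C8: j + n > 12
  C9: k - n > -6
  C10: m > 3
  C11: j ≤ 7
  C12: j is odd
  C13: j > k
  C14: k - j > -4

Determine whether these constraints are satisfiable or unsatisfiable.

Satisfiable

Setting (m, n, k, j) = (8, 8, 4, 5) satisfies everything: constraint 3: n + m = 16; constraint 4: k + j = 9, and the others follow.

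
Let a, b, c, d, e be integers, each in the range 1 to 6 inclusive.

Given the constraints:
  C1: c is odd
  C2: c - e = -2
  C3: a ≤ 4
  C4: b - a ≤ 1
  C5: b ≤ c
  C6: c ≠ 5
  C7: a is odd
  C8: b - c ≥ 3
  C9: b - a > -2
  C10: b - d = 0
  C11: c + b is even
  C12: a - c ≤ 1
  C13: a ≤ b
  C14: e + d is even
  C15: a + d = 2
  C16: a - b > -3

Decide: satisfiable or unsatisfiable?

Unsatisfiable

Constraints 4, 8, and 12 give c − a ≥ -1, a − b ≥ -1, b − c ≥ 3.
Adding all 3 inequalities: the left sides telescope to 0, and the right sides sum to (-1) + (-1) + 3 = 1. So 0 ≥ 1, which is false.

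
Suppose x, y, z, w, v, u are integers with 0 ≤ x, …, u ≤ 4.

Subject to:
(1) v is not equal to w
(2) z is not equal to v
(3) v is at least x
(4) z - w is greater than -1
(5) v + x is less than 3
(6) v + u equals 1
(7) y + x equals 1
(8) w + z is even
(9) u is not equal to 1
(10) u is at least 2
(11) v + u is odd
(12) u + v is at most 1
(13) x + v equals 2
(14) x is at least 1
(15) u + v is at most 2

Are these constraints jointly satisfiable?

Unsatisfiable

From constraint 10: u ≥ 2. From constraints 3 and 14: v ≥ x ≥ 1. Hence u + v ≥ 3. But constraint 12 requires u + v ≤ 1, and 1 < 3. Contradiction.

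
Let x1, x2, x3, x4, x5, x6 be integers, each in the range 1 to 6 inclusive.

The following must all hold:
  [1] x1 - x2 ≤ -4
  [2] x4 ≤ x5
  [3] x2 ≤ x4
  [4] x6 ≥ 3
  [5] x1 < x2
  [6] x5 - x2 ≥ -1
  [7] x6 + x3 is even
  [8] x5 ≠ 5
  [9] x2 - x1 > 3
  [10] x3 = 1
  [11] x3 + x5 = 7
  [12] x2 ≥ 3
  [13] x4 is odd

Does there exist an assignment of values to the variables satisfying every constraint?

The assignment x1 = 1, x2 = 5, x3 = 1, x4 = 5, x5 = 6, x6 = 3 works:
  constraint 1 holds since x1 - x2 = -4.
  constraint 6 holds since x5 - x2 = 1.
The rest check out directly.

Satisfiable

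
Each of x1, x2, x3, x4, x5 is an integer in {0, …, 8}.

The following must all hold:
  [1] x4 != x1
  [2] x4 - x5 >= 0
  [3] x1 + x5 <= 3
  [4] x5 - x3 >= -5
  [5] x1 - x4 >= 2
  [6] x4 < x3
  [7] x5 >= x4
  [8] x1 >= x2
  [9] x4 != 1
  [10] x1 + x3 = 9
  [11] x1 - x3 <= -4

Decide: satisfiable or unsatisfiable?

Unsatisfiable

Constraints 2, 4, 5, and 11 give x1 − x4 ≥ 2, x4 − x5 ≥ 0, x5 − x3 ≥ -5, x3 − x1 ≥ 4.
Adding all 4 inequalities: the left sides telescope to 0, and the right sides sum to 2 + 0 + (-5) + 4 = 1. So 0 ≥ 1, which is false.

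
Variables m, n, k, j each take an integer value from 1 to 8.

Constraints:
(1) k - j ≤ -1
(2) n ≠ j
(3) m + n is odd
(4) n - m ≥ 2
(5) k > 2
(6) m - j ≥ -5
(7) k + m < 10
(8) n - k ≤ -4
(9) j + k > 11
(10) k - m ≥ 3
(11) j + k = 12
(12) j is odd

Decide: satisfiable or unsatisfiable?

Unsatisfiable

Constraints 1, 4, 6, and 8 give j − k ≥ 1, k − n ≥ 4, n − m ≥ 2, m − j ≥ -5.
Adding all 4 inequalities: the left sides telescope to 0, and the right sides sum to 1 + 4 + 2 + (-5) = 2. So 0 ≥ 2, which is false.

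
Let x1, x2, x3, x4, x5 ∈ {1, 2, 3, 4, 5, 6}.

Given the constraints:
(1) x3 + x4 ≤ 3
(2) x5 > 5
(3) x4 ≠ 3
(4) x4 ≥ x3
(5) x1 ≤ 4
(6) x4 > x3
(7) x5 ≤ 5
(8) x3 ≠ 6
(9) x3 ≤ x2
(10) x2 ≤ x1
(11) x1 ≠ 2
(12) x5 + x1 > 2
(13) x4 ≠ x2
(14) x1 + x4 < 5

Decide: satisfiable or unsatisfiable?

From constraint 2: x5 ≥ 6. From constraint 7: x5 ≤ 5. But 5 < 6, so no value of x5 works.

Unsatisfiable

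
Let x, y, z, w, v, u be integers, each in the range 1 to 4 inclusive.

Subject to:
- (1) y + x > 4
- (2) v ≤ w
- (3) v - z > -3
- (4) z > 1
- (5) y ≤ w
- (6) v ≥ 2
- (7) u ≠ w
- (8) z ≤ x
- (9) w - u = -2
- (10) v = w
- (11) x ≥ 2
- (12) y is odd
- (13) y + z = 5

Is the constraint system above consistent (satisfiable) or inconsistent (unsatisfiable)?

Setting (x, y, z, w, v, u) = (4, 1, 4, 2, 2, 4) satisfies everything: constraint 1: y + x = 5; constraint 3: v - z = -2; constraint 9: w - u = -2, and the others follow.

Satisfiable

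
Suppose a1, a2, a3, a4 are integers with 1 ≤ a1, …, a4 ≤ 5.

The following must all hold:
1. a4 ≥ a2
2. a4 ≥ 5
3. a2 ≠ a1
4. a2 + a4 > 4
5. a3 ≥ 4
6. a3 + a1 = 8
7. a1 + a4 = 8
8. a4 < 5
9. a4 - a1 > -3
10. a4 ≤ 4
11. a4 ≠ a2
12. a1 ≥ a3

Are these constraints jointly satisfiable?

From constraints 5 and 12: a1 ≥ a3 ≥ 4. From constraint 2: a4 ≥ 5. Hence a1 + a4 ≥ 9. But constraint 7 requires a1 + a4 = 8, and 8 < 9. Contradiction.

Unsatisfiable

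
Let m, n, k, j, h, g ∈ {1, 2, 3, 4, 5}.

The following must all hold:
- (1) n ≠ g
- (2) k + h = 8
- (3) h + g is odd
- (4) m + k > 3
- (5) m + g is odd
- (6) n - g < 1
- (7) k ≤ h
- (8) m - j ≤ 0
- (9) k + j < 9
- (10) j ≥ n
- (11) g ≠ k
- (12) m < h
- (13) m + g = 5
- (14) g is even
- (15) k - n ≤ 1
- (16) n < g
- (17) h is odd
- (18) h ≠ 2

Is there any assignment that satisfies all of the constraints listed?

Satisfiable

Take m = 1, n = 3, k = 3, j = 3, h = 5, g = 4. Then constraint 2: k + h = 8; constraint 4: m + k = 4, and every other listed constraint is also met.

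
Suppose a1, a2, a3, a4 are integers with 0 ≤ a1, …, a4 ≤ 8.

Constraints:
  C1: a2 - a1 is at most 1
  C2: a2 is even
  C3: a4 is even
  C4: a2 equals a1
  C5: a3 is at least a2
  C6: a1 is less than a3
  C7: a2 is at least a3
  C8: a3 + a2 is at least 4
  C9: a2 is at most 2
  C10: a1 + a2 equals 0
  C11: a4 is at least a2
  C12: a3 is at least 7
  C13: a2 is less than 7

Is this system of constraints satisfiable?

Unsatisfiable

From constraints 7 and 12: a2 ≥ a3 and a3 ≥ 7, so a2 ≥ 7. From constraint 9: a2 ≤ 2. But 2 < 7, so no value of a2 works.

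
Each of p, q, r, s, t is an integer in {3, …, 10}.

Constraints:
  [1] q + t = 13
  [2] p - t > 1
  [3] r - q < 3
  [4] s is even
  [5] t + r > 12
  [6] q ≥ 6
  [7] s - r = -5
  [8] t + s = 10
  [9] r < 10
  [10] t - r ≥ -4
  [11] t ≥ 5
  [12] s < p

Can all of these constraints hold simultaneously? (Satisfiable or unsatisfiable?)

Satisfiable

Setting (p, q, r, s, t) = (10, 7, 9, 4, 6) satisfies everything: constraint 1: q + t = 13; constraint 2: p - t = 4, and the others follow.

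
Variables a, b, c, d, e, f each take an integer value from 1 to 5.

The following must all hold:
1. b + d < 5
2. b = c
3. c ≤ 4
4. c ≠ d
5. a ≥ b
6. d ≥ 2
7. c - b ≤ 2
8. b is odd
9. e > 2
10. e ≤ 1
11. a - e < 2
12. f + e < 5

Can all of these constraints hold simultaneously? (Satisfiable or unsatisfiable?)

Unsatisfiable

From constraint 9: e ≥ 3. From constraint 10: e ≤ 1. But 1 < 3, so no value of e works.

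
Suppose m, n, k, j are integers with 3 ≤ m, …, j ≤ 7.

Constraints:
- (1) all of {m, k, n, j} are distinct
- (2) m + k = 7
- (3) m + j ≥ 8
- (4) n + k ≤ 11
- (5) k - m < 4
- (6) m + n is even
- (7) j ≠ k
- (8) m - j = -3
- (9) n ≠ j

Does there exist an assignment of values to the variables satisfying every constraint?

One satisfying assignment is m = 3, n = 7, k = 4, j = 6.
For the less obvious constraints — constraint 2: m + k = 7; constraint 3: m + j = 9 — and the others hold by inspection.

Satisfiable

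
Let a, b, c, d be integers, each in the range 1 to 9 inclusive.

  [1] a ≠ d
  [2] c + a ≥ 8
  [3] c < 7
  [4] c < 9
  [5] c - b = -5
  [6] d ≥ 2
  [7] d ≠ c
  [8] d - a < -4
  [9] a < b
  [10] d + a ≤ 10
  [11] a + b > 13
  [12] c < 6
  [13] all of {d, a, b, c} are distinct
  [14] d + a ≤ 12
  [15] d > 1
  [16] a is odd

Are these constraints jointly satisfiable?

One satisfying assignment is a = 7, b = 8, c = 3, d = 2.
For the less obvious constraints — constraint 2: c + a = 10; constraint 5: c - b = -5; constraint 8: d - a = -5 — and the others hold by inspection.

Satisfiable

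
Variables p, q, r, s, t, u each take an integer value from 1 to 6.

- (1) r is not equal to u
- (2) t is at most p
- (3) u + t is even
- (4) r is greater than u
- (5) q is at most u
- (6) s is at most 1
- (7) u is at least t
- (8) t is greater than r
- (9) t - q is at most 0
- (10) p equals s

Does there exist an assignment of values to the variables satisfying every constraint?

Constraints 4, 5, 8, and 9 give q ≤ u, u < r, r < t, t ≤ q. Chaining: q ≤ u < r < t ≤ q, which forces q < q — impossible.

Unsatisfiable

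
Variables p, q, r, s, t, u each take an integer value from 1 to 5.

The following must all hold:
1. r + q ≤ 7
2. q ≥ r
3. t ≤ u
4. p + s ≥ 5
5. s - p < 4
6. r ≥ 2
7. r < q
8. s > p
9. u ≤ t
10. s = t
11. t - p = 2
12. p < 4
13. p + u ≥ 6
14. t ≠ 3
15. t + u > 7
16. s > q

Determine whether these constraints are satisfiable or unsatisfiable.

The assignment p = 2, q = 3, r = 2, s = 4, t = 4, u = 4 works:
  constraint 1 holds since r + q = 5.
  constraint 4 holds since p + s = 6.
The rest check out directly.

Satisfiable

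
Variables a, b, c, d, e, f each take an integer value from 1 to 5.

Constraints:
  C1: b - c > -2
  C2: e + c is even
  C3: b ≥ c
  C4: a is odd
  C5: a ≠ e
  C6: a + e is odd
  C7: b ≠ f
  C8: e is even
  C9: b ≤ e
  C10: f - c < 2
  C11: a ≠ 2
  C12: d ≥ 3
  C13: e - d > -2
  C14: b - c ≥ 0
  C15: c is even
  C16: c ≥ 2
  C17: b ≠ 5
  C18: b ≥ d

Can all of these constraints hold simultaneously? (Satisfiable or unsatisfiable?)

Take a = 5, b = 3, c = 2, d = 3, e = 4, f = 1. Then constraint 1: b - c = 1; constraint 10: f - c = -1; constraint 13: e - d = 1, and every other listed constraint is also met.

Satisfiable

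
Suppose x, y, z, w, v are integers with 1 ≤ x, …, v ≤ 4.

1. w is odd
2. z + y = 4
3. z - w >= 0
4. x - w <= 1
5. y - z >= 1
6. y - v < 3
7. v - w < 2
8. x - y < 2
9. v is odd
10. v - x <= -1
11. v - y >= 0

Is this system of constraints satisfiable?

Constraints 3, 4, 5, 10, and 11 give w − x ≥ -1, x − v ≥ 1, v − y ≥ 0, y − z ≥ 1, z − w ≥ 0.
Adding all 5 inequalities: the left sides telescope to 0, and the right sides sum to (-1) + 1 + 0 + 1 + 0 = 1. So 0 ≥ 1, which is false.

Unsatisfiable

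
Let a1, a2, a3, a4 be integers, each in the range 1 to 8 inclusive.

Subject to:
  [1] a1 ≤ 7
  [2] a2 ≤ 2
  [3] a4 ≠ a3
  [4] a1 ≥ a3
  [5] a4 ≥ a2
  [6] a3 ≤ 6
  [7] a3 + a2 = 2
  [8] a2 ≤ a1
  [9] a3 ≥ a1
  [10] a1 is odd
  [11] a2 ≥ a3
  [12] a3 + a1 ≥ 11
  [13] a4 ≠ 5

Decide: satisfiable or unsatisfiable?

From constraints 2 and 11: a3 ≤ a2 ≤ 2. From constraint 1: a1 ≤ 7. Hence a3 + a1 ≤ 9. But constraint 12 requires a3 + a1 ≥ 11, and 11 > 9. Contradiction.

Unsatisfiable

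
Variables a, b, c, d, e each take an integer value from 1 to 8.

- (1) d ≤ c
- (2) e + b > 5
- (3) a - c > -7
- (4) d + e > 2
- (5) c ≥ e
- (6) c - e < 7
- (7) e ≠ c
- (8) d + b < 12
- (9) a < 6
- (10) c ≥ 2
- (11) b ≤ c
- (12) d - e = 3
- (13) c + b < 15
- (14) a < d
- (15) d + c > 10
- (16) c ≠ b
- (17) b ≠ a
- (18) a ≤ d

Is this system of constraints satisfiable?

Satisfiable

Setting (a, b, c, d, e) = (1, 6, 7, 4, 1) satisfies everything: constraint 2: e + b = 7; constraint 3: a - c = -6; constraint 4: d + e = 5, and the others follow.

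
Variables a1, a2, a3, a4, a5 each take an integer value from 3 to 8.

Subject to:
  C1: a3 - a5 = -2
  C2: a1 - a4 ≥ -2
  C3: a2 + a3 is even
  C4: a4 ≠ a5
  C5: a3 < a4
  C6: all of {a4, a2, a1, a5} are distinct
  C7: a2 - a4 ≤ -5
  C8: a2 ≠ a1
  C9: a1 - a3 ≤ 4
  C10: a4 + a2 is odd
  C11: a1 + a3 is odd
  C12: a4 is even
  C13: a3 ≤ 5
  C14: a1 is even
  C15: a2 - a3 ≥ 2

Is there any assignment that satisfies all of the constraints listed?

Unsatisfiable

Constraints 2, 7, 9, and 15 give a2 − a3 ≥ 2, a3 − a1 ≥ -4, a1 − a4 ≥ -2, a4 − a2 ≥ 5.
Adding all 4 inequalities: the left sides telescope to 0, and the right sides sum to 2 + (-4) + (-2) + 5 = 1. So 0 ≥ 1, which is false.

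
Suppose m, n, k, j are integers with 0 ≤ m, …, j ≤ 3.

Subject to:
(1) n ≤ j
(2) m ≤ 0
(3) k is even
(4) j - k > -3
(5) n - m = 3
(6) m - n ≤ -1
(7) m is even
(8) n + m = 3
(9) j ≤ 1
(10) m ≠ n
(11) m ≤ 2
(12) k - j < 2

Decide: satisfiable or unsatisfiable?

Unsatisfiable

From constraints 1 and 9: n ≤ j ≤ 1. From constraint 2: m ≤ 0. Hence n + m ≤ 1. But constraint 8 requires n + m = 3, and 3 > 1. Contradiction.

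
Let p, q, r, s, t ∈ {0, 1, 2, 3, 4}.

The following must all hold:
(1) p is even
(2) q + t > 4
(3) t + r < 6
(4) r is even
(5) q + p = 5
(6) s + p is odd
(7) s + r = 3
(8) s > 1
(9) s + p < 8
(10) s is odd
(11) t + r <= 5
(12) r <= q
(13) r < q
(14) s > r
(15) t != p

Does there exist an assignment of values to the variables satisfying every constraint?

Satisfiable

Try p = 2, q = 3, r = 0, s = 3, t = 3.
Check constraint 2: q + t = 6; constraint 3: t + r = 3; constraint 5: q + p = 5. The remaining constraints are straightforward to verify.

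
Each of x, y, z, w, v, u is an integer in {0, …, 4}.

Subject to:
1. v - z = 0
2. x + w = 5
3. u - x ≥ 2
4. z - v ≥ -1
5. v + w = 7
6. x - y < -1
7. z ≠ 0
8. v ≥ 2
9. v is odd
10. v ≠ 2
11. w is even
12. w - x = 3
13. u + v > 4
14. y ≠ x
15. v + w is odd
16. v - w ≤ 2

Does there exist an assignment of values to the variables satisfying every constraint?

One satisfying assignment is x = 1, y = 4, z = 3, w = 4, v = 3, u = 3.
For the less obvious constraints — constraint 1: v - z = 0; constraint 2: x + w = 5 — and the others hold by inspection.

Satisfiable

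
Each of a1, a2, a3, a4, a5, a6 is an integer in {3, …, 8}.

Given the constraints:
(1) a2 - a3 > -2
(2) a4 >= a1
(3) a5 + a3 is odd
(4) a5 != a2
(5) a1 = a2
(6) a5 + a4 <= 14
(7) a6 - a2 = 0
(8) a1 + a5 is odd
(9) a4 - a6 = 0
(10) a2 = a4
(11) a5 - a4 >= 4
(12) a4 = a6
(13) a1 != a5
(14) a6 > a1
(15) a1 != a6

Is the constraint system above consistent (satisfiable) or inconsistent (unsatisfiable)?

Unsatisfiable

From constraints 5, 10, and 12, a1 = a2 = a4 = a6, so a1 = a6. But constraint 15 says a1 ≠ a6. Contradiction.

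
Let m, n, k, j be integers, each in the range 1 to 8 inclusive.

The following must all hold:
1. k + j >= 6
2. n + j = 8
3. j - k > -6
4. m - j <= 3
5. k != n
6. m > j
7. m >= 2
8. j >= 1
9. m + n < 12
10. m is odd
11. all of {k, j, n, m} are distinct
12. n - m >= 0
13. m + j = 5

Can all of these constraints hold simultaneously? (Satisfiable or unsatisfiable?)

Satisfiable

Try m = 3, n = 6, k = 7, j = 2.
Check constraint 1: k + j = 9; constraint 2: n + j = 8; constraint 3: j - k = -5. The remaining constraints are straightforward to verify.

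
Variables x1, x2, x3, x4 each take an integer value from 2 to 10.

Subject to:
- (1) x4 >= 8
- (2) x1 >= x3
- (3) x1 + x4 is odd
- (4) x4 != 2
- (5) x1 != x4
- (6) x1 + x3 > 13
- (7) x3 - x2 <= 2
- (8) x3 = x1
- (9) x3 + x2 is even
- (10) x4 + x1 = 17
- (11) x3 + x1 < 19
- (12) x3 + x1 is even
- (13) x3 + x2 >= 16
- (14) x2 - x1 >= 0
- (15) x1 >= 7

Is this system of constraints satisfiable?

Satisfiable

One satisfying assignment is x1 = 8, x2 = 8, x3 = 8, x4 = 9.
For the less obvious constraints — constraint 6: x1 + x3 = 16; constraint 7: x3 - x2 = 0 — and the others hold by inspection.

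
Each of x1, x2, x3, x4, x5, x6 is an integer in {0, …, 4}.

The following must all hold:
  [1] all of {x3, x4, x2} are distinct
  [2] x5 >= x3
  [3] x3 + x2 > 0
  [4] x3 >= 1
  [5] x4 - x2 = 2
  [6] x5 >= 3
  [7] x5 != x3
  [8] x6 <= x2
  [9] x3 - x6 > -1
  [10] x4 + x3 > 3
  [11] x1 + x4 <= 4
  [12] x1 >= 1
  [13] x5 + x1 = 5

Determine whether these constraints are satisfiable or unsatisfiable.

Satisfiable

One satisfying assignment is x1 = 1, x2 = 1, x3 = 2, x4 = 3, x5 = 4, x6 = 0.
For the less obvious constraints — constraint 3: x3 + x2 = 3; constraint 5: x4 - x2 = 2 — and the others hold by inspection.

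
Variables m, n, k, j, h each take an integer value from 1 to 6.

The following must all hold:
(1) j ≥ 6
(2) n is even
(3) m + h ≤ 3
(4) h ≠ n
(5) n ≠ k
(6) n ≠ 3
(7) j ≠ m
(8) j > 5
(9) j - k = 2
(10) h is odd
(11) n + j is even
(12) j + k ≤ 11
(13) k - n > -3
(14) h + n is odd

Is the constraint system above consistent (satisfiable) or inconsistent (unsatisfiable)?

Satisfiable

One satisfying assignment is m = 2, n = 6, k = 4, j = 6, h = 1.
For the less obvious constraints — constraint 3: m + h = 3; constraint 9: j - k = 2; constraint 12: j + k = 10 — and the others hold by inspection.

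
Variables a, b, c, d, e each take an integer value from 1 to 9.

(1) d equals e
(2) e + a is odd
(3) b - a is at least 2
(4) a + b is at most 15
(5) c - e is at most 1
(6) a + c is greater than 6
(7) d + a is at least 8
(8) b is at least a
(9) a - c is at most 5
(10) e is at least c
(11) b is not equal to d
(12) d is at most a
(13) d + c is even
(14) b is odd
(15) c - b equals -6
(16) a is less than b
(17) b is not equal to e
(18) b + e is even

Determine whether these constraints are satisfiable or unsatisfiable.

Setting (a, b, c, d, e) = (6, 9, 3, 3, 3) satisfies everything: constraint 3: b - a = 3; constraint 4: a + b = 15, and the others follow.

Satisfiable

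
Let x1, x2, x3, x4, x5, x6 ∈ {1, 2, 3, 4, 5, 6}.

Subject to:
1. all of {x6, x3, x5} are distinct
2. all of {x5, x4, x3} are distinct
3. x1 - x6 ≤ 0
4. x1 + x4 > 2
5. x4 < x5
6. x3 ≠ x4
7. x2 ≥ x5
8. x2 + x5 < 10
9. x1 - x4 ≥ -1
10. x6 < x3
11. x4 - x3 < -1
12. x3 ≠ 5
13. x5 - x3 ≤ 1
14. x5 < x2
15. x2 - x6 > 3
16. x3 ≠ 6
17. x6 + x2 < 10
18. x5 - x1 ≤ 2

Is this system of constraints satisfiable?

Setting (x1, x2, x3, x4, x5, x6) = (1, 6, 4, 2, 3, 2) satisfies everything: constraint 3: x1 - x6 = -1; constraint 4: x1 + x4 = 3; constraint 8: x2 + x5 = 9, and the others follow.

Satisfiable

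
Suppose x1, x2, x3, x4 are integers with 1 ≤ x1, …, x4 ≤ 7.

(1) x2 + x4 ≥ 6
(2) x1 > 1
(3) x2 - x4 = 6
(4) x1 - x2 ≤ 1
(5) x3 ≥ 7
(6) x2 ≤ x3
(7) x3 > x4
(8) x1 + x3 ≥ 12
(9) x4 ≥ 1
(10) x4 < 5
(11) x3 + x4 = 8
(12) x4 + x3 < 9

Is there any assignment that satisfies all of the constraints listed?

Satisfiable

One satisfying assignment is x1 = 5, x2 = 7, x3 = 7, x4 = 1.
For the less obvious constraints — constraint 1: x2 + x4 = 8; constraint 3: x2 - x4 = 6; constraint 4: x1 - x2 = -2 — and the others hold by inspection.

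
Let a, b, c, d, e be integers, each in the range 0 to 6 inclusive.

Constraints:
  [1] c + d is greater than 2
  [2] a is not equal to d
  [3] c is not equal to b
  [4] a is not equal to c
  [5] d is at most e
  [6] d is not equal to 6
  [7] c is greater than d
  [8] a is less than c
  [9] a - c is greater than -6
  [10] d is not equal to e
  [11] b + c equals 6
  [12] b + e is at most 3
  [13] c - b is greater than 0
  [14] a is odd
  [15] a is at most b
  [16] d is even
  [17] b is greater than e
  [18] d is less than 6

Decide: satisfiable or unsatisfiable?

The assignment a = 1, b = 2, c = 4, d = 0, e = 1 works:
  constraint 1 holds since c + d = 4.
  constraint 9 holds since a - c = -3.
The rest check out directly.

Satisfiable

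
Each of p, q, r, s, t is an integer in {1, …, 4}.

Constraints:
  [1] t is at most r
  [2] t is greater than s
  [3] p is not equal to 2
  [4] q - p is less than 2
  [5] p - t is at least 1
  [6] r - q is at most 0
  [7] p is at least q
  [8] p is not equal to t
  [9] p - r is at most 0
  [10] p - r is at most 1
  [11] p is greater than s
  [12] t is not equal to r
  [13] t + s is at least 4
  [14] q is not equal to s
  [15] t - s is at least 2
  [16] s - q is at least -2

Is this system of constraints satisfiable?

Constraints 5, 6, 9, 15, and 16 give p − t ≥ 1, t − s ≥ 2, s − q ≥ -2, q − r ≥ 0, r − p ≥ 0.
Adding all 5 inequalities: the left sides telescope to 0, and the right sides sum to 1 + 2 + (-2) + 0 + 0 = 1. So 0 ≥ 1, which is false.

Unsatisfiable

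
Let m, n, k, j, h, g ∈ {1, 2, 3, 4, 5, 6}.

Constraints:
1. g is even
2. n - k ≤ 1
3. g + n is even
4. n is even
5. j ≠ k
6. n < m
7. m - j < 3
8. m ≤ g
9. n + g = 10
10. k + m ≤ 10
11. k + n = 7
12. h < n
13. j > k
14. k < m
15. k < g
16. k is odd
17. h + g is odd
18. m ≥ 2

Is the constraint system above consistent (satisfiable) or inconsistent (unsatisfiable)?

The assignment m = 6, n = 4, k = 3, j = 4, h = 1, g = 6 works:
  constraint 2 holds since n - k = 1.
  constraint 7 holds since m - j = 2.
  constraint 9 holds since n + g = 10.
The rest check out directly.

Satisfiable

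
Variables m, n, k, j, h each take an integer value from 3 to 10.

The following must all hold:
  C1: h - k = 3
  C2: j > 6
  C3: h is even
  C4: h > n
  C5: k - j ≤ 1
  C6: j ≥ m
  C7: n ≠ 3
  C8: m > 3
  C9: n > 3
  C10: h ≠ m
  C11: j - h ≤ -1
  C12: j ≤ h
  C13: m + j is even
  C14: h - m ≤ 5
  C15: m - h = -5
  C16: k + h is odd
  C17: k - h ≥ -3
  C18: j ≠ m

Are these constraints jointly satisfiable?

Satisfiable

Take m = 5, n = 5, k = 7, j = 7, h = 10. Then constraint 1: h - k = 3; constraint 5: k - j = 0, and every other listed constraint is also met.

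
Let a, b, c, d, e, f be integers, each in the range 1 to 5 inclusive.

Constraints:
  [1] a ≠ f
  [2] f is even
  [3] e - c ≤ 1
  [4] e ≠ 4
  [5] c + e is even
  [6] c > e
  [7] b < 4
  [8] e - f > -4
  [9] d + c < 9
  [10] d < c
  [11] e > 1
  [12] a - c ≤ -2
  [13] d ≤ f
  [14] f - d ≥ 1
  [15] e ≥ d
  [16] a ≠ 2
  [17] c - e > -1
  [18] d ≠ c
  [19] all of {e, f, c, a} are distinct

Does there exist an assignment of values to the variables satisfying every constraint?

Satisfiable

Setting (a, b, c, d, e, f) = (1, 3, 5, 1, 3, 4) satisfies everything: constraint 3: e - c = -2; constraint 8: e - f = -1, and the others follow.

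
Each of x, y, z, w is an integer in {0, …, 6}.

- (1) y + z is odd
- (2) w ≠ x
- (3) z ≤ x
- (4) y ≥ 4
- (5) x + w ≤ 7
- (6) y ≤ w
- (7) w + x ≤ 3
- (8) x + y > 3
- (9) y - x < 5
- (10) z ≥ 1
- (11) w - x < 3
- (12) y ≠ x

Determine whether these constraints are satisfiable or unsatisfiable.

From constraints 4 and 6: w ≥ y ≥ 4. From constraints 3 and 10: x ≥ z ≥ 1. Hence w + x ≥ 5. But constraint 7 requires w + x ≤ 3, and 3 < 5. Contradiction.

Unsatisfiable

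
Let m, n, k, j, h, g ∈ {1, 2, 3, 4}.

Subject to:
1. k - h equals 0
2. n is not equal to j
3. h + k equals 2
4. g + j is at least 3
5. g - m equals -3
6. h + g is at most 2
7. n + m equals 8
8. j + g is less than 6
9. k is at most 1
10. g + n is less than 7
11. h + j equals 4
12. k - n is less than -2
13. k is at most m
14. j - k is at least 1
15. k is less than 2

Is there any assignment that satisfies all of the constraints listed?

Try m = 4, n = 4, k = 1, j = 3, h = 1, g = 1.
Check constraint 1: k - h = 0; constraint 3: h + k = 2; constraint 4: g + j = 4. The remaining constraints are straightforward to verify.

Satisfiable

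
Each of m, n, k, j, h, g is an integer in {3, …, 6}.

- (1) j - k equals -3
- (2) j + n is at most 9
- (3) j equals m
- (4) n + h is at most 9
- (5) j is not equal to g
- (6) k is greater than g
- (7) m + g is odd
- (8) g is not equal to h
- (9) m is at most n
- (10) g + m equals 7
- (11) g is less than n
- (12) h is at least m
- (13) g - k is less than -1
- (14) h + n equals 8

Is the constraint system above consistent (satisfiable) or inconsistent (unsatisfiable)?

Try m = 3, n = 5, k = 6, j = 3, h = 3, g = 4.
Check constraint 1: j - k = -3; constraint 2: j + n = 8. The remaining constraints are straightforward to verify.

Satisfiable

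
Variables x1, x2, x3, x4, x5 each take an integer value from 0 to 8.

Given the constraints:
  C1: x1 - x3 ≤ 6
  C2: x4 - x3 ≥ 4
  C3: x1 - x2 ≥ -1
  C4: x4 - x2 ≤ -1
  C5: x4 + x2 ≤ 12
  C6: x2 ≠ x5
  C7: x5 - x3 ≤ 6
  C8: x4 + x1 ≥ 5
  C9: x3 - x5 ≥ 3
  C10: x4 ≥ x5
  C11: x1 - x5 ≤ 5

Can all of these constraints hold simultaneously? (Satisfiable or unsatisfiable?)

Unsatisfiable

Constraints 2, 3, 4, 9, and 11 give x5 − x1 ≥ -5, x1 − x2 ≥ -1, x2 − x4 ≥ 1, x4 − x3 ≥ 4, x3 − x5 ≥ 3.
Adding all 5 inequalities: the left sides telescope to 0, and the right sides sum to (-5) + (-1) + 1 + 4 + 3 = 2. So 0 ≥ 2, which is false.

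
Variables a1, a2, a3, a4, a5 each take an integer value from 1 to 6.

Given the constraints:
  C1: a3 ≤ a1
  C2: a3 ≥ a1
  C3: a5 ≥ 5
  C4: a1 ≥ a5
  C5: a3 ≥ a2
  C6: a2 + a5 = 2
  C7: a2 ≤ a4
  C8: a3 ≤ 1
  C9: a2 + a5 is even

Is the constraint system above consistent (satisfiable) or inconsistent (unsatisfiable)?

From constraints 3 and 4: a1 ≥ a5 and a5 ≥ 5, so a1 ≥ 5. From constraints 2 and 8: a1 ≤ a3 and a3 ≤ 1, so a1 ≤ 1. But 1 < 5, so no value of a1 works.

Unsatisfiable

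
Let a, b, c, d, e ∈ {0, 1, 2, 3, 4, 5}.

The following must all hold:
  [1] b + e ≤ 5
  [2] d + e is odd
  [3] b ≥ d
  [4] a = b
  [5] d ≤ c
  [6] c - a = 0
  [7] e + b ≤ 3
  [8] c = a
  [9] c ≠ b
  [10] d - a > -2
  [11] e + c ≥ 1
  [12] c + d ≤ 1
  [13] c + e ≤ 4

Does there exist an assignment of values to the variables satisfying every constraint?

Unsatisfiable

From constraints 4 and 8, c = a = b, so c = b. But constraint 9 says c ≠ b. Contradiction.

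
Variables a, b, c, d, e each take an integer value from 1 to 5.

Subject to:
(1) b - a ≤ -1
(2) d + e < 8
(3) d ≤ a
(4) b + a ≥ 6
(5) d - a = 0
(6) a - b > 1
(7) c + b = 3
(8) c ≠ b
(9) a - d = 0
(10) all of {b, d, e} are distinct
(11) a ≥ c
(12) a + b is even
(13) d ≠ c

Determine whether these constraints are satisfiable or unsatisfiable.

Try a = 4, b = 2, c = 1, d = 4, e = 1.
Check constraint 1: b - a = -2; constraint 2: d + e = 5; constraint 4: b + a = 6. The remaining constraints are straightforward to verify.

Satisfiable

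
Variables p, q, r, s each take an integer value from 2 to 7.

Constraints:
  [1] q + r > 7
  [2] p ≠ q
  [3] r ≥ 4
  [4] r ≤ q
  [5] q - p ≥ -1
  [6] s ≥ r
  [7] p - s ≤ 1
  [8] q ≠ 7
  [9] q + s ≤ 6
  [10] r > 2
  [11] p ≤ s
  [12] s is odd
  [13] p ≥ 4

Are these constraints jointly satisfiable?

Unsatisfiable

From constraints 3 and 4: q ≥ r ≥ 4. From constraints 11 and 13: s ≥ p ≥ 4. Hence q + s ≥ 8. But constraint 9 requires q + s ≤ 6, and 6 < 8. Contradiction.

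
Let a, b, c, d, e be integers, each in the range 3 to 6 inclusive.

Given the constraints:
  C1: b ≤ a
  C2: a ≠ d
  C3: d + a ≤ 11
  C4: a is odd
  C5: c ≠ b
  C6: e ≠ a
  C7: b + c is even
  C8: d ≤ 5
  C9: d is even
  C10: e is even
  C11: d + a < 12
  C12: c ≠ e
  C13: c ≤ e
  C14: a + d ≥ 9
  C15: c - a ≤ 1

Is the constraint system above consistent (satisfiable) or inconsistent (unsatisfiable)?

Try a = 5, b = 5, c = 3, d = 4, e = 6.
Check constraint 3: d + a = 9; constraint 11: d + a = 9; constraint 14: a + d = 9. The remaining constraints are straightforward to verify.

Satisfiable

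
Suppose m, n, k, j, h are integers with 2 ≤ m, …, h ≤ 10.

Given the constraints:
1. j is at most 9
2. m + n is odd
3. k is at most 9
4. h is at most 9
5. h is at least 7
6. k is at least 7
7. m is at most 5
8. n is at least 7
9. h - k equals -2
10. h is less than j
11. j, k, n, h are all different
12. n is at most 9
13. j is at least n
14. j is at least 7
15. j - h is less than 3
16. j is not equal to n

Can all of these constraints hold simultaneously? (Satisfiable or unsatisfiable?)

Constraints 1, 3, 4, 5, 6, 8, 12, and 14 confine each of j, k, n, h to the 3 values {7, …, 9}.
Constraint 11 requires all 4 of them to be distinct, but only 3 values are available — impossible by the pigeonhole principle.

Unsatisfiable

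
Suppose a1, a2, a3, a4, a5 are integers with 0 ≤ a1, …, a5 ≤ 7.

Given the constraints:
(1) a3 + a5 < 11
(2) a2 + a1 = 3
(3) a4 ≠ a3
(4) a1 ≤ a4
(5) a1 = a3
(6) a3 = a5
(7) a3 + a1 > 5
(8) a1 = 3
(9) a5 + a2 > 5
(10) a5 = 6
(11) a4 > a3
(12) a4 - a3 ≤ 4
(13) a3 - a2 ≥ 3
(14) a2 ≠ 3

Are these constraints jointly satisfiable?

Constraint 8 fixes a1 = 3 and constraint 10 fixes a5 = 6. Constraints 5 and 6 give a1 = a3 = a5, so a1 = a5. But 3 ≠ 6 — contradiction.

Unsatisfiable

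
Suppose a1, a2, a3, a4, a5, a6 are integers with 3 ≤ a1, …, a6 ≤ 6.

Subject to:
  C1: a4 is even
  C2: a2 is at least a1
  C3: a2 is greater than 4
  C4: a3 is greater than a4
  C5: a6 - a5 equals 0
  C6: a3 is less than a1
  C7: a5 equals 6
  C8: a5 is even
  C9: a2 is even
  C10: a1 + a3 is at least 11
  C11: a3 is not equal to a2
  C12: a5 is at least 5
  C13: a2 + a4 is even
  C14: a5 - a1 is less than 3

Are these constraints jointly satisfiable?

Satisfiable

One satisfying assignment is a1 = 6, a2 = 6, a3 = 5, a4 = 4, a5 = 6, a6 = 6.
For the less obvious constraints — constraint 5: a6 - a5 = 0; constraint 10: a1 + a3 = 11 — and the others hold by inspection.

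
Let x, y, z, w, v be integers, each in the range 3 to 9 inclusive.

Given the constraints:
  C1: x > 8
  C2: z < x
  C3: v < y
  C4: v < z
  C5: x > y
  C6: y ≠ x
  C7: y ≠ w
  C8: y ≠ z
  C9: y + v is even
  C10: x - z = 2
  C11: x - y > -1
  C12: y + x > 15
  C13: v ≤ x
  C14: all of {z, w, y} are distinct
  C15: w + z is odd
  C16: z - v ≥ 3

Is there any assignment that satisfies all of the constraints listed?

Satisfiable

Take x = 9, y = 8, z = 7, w = 6, v = 4. Then constraint 10: x - z = 2; constraint 11: x - y = 1; constraint 12: y + x = 17, and every other listed constraint is also met.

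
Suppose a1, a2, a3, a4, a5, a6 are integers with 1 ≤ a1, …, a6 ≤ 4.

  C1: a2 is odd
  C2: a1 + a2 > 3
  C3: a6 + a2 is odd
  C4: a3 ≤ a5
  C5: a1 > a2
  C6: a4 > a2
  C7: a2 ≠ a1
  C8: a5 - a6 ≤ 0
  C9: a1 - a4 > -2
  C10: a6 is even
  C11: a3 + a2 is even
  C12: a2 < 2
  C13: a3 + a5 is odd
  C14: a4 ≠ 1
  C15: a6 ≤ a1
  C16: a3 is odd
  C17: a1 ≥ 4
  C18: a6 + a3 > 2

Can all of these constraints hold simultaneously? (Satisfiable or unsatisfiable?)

Satisfiable

Setting (a1, a2, a3, a4, a5, a6) = (4, 1, 1, 3, 4, 4) satisfies everything: constraint 2: a1 + a2 = 5; constraint 8: a5 - a6 = 0, and the others follow.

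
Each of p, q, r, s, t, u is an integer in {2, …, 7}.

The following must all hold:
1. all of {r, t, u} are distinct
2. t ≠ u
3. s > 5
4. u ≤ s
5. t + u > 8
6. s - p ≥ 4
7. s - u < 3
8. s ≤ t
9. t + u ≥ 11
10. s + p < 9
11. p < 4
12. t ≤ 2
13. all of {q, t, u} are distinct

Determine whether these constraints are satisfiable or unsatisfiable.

Unsatisfiable

From constraint 3: s ≥ 6. From constraints 8 and 12: s ≤ t and t ≤ 2, so s ≤ 2. But 2 < 6, so no value of s works.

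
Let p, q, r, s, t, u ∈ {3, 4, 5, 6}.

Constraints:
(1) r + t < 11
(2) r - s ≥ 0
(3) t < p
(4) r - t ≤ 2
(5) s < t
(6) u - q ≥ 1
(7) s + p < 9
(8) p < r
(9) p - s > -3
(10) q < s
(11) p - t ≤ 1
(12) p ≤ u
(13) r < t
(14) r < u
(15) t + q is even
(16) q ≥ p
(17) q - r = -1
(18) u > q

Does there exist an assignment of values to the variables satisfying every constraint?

Constraints 2, 3, 10, 13, and 16 give p ≤ q, q < s, s ≤ r, r < t, t < p. Chaining: p ≤ q < s ≤ r < t < p, which forces p < p — impossible.

Unsatisfiable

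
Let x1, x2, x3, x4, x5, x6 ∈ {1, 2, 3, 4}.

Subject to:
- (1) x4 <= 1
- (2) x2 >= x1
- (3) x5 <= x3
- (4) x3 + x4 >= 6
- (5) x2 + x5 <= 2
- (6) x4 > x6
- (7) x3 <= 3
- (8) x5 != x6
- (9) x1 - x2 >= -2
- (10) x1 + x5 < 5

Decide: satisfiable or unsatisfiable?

Unsatisfiable

From constraint 7: x3 ≤ 3. From constraint 1: x4 ≤ 1. Hence x3 + x4 ≤ 4. But constraint 4 requires x3 + x4 ≥ 6, and 6 > 4. Contradiction.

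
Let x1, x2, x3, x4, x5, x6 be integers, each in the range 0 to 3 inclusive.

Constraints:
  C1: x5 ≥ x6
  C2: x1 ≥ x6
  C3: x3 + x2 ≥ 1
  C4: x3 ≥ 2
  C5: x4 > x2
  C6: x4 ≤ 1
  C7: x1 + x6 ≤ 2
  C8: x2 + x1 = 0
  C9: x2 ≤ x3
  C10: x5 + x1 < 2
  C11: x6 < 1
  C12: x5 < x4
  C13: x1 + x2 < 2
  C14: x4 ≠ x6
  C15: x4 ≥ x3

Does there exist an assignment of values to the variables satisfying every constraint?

From constraint 4: x3 ≥ 2. From constraints 6 and 15: x3 ≤ x4 and x4 ≤ 1, so x3 ≤ 1. But 1 < 2, so no value of x3 works.

Unsatisfiable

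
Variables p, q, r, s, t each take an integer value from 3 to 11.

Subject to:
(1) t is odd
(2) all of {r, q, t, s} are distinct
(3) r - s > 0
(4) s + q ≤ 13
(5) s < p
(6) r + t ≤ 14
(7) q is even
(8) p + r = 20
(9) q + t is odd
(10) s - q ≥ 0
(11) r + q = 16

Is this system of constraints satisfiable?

Satisfiable

Setting (p, q, r, s, t) = (10, 6, 10, 7, 3) satisfies everything: constraint 3: r - s = 3; constraint 4: s + q = 13; constraint 6: r + t = 13, and the others follow.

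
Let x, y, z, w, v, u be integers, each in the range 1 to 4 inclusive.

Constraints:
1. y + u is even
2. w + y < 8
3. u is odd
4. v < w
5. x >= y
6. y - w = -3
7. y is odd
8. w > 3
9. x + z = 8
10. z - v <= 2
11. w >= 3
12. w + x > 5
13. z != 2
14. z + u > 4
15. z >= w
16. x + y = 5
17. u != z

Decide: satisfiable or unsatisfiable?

Satisfiable

The assignment x = 4, y = 1, z = 4, w = 4, v = 2, u = 1 works:
  constraint 2 holds since w + y = 5.
  constraint 6 holds since y - w = -3.
  constraint 9 holds since x + z = 8.
The rest check out directly.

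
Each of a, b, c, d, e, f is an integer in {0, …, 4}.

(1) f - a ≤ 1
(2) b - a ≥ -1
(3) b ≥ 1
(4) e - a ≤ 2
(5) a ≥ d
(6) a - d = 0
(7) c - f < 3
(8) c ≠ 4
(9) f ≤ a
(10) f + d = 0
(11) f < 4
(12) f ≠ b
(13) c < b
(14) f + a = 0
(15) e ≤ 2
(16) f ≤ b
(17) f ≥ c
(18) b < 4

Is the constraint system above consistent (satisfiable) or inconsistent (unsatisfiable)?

Satisfiable

Setting (a, b, c, d, e, f) = (0, 2, 0, 0, 0, 0) satisfies everything: constraint 1: f - a = 0; constraint 2: b - a = 2; constraint 4: e - a = 0, and the others follow.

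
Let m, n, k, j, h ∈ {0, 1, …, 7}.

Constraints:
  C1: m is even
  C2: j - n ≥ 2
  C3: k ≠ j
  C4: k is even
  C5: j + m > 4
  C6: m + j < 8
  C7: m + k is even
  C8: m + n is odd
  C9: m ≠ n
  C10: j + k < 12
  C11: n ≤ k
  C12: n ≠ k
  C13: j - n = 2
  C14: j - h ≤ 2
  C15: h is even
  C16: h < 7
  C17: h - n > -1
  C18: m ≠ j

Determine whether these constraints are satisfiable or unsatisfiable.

Satisfiable

The assignment m = 0, n = 3, k = 4, j = 5, h = 4 works:
  constraint 2 holds since j - n = 2.
  constraint 5 holds since j + m = 5.
The rest check out directly.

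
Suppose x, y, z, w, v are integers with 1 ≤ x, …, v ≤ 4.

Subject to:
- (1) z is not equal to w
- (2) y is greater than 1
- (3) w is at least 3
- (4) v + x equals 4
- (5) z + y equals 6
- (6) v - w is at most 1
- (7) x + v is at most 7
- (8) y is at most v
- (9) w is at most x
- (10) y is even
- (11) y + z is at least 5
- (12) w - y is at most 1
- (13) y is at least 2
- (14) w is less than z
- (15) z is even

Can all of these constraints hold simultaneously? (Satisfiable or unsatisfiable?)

Unsatisfiable

From constraints 8 and 13: v ≥ y ≥ 2. From constraints 3 and 9: x ≥ w ≥ 3. Hence v + x ≥ 5. But constraint 4 requires v + x = 4, and 4 < 5. Contradiction.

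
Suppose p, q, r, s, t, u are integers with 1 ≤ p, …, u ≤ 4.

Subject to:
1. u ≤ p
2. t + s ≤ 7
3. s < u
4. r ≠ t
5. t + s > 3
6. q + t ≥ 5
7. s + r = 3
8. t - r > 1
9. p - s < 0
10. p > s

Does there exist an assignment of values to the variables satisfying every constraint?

Unsatisfiable

Constraints 1, 3, and 9 give s < u, u ≤ p, p < s. Chaining: s < u ≤ p < s, which forces s < s — impossible.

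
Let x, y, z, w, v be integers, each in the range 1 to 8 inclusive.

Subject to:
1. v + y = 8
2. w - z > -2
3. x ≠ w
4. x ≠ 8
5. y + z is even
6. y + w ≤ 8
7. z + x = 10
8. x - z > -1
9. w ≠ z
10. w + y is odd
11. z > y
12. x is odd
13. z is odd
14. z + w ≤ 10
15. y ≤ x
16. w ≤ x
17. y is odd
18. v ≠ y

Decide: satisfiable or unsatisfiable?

The assignment x = 5, y = 3, z = 5, w = 4, v = 5 works:
  constraint 1 holds since v + y = 8.
  constraint 2 holds since w - z = -1.
The rest check out directly.

Satisfiable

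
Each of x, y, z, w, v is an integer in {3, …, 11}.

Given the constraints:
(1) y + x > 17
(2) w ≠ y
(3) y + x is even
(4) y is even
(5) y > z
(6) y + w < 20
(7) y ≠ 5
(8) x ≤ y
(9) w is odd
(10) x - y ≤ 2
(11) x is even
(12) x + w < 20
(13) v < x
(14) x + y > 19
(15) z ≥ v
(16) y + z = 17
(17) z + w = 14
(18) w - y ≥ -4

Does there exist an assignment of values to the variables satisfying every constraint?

Satisfiable

Try x = 10, y = 10, z = 7, w = 7, v = 7.
Check constraint 1: y + x = 20; constraint 6: y + w = 17; constraint 10: x - y = 0. The remaining constraints are straightforward to verify.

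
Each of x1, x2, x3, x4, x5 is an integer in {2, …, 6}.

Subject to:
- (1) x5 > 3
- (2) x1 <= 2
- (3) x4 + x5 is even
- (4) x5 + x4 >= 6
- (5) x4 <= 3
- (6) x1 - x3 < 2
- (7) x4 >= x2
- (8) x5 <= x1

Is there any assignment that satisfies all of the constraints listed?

Unsatisfiable

From constraint 1: x5 ≥ 4. From constraints 2 and 8: x5 ≤ x1 and x1 ≤ 2, so x5 ≤ 2. But 2 < 4, so no value of x5 works.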